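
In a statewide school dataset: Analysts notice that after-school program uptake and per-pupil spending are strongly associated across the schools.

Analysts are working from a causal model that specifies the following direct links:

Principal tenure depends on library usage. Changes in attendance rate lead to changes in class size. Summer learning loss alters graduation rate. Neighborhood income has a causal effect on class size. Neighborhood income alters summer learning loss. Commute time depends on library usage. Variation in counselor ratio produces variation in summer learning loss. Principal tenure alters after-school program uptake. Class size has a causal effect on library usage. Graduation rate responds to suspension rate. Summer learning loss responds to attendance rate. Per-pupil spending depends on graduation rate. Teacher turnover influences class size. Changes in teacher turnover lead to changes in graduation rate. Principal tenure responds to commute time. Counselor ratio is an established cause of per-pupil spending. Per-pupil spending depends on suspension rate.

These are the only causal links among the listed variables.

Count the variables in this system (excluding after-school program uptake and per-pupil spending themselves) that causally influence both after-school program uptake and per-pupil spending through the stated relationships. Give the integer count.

The common causes are: attendance rate (to after-school program uptake via attendance rate → class size → library usage → principal tenure → after-school program uptake; to per-pupil spending via attendance rate → summer learning loss → graduation rate → per-pupil spending); neighborhood income (to after-school program uptake via neighborhood income → class size → library usage → principal tenure → after-school program uptake; to per-pupil spending via neighborhood income → summer learning loss → graduation rate → per-pupil spending); teacher turnover (to after-school program uptake via teacher turnover → class size → library usage → principal tenure → after-school program uptake; to per-pupil spending via teacher turnover → graduation rate → per-pupil spending).
Every other variable lacks a causal path to at least one of after-school program uptake and per-pupil spending.

3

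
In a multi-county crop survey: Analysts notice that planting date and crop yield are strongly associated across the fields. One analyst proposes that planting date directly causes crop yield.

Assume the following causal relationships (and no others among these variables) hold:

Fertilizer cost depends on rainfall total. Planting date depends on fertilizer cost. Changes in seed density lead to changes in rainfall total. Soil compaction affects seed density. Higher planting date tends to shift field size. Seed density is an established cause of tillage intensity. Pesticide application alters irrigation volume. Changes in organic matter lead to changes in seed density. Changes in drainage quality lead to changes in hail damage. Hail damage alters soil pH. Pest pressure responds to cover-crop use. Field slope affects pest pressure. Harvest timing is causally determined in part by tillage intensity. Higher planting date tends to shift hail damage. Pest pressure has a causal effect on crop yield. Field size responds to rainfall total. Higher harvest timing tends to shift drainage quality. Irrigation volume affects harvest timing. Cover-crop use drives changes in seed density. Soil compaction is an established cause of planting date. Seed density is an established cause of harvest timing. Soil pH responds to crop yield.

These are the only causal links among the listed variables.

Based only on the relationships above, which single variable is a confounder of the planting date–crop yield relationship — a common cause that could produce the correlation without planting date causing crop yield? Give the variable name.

cover-crop use

Cover-crop use has a causal path to planting date (cover-crop use → seed density → rainfall total → fertilizer cost → planting date) and a separate causal path to crop yield (cover-crop use → pest pressure → crop yield), so it is a common cause of both.
No stated relationship gives planting date a causal route to crop yield, so the correlation is explained by the shared upstream cause rather than a direct effect.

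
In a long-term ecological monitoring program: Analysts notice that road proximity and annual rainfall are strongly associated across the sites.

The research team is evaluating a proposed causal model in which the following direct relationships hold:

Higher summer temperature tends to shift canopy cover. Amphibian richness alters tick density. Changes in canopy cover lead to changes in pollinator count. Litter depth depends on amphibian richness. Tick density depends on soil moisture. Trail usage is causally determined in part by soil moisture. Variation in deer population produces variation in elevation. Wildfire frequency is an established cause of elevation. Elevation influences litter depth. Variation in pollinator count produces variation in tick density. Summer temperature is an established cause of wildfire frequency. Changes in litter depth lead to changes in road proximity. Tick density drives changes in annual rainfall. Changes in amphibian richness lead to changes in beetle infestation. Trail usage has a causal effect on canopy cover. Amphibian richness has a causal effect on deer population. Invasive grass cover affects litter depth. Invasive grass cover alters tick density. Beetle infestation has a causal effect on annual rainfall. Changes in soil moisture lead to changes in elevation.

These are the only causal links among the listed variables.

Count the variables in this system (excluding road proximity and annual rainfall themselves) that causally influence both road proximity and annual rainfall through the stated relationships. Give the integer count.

The common causes are: amphibian richness (to road proximity via amphibian richness → litter depth → road proximity; to annual rainfall via amphibian richness → beetle infestation → annual rainfall); invasive grass cover (to road proximity via invasive grass cover → litter depth → road proximity; to annual rainfall via invasive grass cover → tick density → annual rainfall); soil moisture (to road proximity via soil moisture → elevation → litter depth → road proximity; to annual rainfall via soil moisture → tick density → annual rainfall); summer temperature (to road proximity via summer temperature → wildfire frequency → elevation → litter depth → road proximity; to annual rainfall via summer temperature → canopy cover → pollinator count → tick density → annual rainfall).
Every other variable lacks a causal path to at least one of road proximity and annual rainfall.

4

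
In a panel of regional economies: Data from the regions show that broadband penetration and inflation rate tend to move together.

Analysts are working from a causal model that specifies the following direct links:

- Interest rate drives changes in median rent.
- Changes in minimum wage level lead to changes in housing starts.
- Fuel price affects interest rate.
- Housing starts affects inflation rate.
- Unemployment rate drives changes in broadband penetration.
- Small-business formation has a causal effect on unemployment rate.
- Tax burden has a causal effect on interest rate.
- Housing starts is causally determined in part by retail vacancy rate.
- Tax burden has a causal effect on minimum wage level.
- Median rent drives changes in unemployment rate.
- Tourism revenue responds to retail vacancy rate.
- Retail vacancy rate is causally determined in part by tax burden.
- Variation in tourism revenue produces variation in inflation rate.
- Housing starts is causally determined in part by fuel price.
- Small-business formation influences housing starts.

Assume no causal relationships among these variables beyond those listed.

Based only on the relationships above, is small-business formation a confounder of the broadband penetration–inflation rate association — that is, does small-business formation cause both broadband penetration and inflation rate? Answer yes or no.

Small-business formation has a causal path to broadband penetration (small-business formation → unemployment rate → broadband penetration) and to inflation rate (small-business formation → housing starts → inflation rate), so it is a common cause of both — a confounder.

yes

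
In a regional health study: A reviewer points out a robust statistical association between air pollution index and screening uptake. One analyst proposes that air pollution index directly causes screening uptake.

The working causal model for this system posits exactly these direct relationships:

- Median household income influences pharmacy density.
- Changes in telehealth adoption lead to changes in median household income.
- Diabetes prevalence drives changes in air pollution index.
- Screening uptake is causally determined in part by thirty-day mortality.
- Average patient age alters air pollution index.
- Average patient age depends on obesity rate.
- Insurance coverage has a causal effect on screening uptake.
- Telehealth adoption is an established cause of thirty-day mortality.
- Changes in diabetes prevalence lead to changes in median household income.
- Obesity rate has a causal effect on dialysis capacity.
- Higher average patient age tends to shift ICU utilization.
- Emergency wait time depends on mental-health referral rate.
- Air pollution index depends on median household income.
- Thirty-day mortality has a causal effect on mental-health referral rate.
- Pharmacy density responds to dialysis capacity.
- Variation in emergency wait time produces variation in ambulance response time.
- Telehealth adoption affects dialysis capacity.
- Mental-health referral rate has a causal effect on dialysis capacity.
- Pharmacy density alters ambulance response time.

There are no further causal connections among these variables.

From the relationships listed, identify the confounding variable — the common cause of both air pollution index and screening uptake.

telehealth adoption

Telehealth adoption has a causal path to air pollution index (telehealth adoption → median household income → air pollution index) and a separate causal path to screening uptake (telehealth adoption → thirty-day mortality → screening uptake), so it is a common cause of both.
No stated relationship gives air pollution index a causal route to screening uptake, so the correlation is explained by the shared upstream cause rather than a direct effect.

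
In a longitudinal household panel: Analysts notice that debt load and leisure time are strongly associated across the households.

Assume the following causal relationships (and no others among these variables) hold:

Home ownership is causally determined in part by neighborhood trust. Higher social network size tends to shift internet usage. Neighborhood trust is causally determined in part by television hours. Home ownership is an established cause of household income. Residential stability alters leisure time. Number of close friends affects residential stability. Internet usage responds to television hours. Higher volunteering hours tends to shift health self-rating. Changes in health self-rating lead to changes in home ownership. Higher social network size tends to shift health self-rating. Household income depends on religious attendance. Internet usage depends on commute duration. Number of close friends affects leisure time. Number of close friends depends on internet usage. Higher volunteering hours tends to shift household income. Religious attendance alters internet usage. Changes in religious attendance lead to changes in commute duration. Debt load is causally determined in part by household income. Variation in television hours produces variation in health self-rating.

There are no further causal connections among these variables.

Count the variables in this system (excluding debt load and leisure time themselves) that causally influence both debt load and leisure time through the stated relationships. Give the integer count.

The common causes are: religious attendance (to debt load via religious attendance → household income → debt load; to leisure time via religious attendance → internet usage → number of close friends → leisure time); social network size (to debt load via social network size → health self-rating → home ownership → household income → debt load; to leisure time via social network size → internet usage → number of close friends → leisure time); television hours (to debt load via television hours → neighborhood trust → home ownership → household income → debt load; to leisure time via television hours → internet usage → number of close friends → leisure time).
Every other variable lacks a causal path to at least one of debt load and leisure time.

3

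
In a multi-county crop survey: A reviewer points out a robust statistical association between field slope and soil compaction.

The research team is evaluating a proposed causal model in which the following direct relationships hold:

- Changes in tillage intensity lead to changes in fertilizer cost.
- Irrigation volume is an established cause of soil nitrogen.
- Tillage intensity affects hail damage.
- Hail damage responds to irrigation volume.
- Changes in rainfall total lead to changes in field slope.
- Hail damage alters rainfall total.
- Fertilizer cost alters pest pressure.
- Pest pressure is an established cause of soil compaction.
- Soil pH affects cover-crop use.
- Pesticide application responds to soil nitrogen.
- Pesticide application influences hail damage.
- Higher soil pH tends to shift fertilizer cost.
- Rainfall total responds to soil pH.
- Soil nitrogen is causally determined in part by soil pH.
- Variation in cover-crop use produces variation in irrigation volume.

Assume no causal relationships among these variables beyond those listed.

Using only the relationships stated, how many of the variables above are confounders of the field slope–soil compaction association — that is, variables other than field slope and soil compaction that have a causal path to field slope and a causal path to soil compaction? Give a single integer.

2

The common causes are: soil pH (to field slope via soil pH → rainfall total → field slope; to soil compaction via soil pH → fertilizer cost → pest pressure → soil compaction); tillage intensity (to field slope via tillage intensity → hail damage → rainfall total → field slope; to soil compaction via tillage intensity → fertilizer cost → pest pressure → soil compaction).
Every other variable lacks a causal path to at least one of field slope and soil compaction.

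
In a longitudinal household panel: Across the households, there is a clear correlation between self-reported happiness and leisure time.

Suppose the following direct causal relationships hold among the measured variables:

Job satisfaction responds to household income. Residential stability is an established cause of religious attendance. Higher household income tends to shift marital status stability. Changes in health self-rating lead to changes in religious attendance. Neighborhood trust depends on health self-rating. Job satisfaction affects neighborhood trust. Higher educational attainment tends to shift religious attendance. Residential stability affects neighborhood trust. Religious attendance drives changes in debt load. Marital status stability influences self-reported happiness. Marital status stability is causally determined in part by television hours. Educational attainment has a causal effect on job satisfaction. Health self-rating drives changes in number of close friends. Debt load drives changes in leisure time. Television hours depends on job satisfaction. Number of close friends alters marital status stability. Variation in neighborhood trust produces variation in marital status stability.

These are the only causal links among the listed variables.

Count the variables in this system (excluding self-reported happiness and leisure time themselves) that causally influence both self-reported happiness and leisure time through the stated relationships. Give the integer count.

3

The common causes are: educational attainment (to self-reported happiness via educational attainment → job satisfaction → television hours → marital status stability → self-reported happiness; to leisure time via educational attainment → religious attendance → debt load → leisure time); health self-rating (to self-reported happiness via health self-rating → neighborhood trust → marital status stability → self-reported happiness; to leisure time via health self-rating → religious attendance → debt load → leisure time); residential stability (to self-reported happiness via residential stability → neighborhood trust → marital status stability → self-reported happiness; to leisure time via residential stability → religious attendance → debt load → leisure time).
Every other variable lacks a causal path to at least one of self-reported happiness and leisure time.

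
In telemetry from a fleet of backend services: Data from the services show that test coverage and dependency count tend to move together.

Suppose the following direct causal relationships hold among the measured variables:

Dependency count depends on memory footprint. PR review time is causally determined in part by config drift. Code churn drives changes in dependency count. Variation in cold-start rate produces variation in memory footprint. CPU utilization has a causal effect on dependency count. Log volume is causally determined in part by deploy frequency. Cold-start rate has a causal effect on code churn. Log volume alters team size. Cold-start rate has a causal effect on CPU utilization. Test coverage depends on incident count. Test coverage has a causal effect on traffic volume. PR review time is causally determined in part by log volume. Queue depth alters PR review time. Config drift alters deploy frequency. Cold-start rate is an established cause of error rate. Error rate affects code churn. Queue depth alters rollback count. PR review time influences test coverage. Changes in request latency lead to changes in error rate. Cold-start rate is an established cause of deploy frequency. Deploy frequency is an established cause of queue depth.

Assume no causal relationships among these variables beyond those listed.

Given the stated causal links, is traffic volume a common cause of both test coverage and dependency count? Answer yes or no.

Traffic volume has no stated causal path to either test coverage or dependency count. A confounder must cause both variables, so traffic volume does not qualify.

no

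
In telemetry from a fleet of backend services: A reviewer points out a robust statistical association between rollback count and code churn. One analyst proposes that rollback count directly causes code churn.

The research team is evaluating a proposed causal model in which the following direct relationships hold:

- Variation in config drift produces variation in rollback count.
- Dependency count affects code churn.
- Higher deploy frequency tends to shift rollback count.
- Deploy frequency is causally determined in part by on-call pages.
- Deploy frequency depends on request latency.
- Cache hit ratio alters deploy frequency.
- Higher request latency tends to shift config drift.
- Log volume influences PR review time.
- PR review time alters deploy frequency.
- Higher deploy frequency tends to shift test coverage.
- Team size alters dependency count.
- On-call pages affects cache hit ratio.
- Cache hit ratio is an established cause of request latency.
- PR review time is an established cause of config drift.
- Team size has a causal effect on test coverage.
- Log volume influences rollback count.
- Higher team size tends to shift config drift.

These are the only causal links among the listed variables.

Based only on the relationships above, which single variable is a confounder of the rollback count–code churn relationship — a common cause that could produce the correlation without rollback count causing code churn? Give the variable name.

team size

Team size has a causal path to rollback count (team size → config drift → rollback count) and a separate causal path to code churn (team size → dependency count → code churn), so it is a common cause of both.
No stated relationship gives rollback count a causal route to code churn, so the correlation is explained by the shared upstream cause rather than a direct effect.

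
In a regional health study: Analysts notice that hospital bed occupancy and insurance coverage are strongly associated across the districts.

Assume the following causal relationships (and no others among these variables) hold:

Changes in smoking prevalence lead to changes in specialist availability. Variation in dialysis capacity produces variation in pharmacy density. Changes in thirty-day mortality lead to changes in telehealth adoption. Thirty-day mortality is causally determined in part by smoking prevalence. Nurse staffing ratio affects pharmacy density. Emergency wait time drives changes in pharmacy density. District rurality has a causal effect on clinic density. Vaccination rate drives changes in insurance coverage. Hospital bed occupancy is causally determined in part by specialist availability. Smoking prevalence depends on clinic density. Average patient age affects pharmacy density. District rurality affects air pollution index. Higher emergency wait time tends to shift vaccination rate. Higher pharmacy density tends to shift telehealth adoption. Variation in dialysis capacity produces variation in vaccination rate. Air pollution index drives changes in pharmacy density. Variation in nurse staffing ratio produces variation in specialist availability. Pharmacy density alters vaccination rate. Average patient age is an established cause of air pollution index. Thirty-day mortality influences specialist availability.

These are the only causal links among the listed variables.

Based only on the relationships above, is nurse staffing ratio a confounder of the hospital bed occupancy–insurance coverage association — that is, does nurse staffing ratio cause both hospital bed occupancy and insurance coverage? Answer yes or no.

Nurse staffing ratio has a causal path to hospital bed occupancy (nurse staffing ratio → specialist availability → hospital bed occupancy) and to insurance coverage (nurse staffing ratio → pharmacy density → vaccination rate → insurance coverage), so it is a common cause of both — a confounder.

yes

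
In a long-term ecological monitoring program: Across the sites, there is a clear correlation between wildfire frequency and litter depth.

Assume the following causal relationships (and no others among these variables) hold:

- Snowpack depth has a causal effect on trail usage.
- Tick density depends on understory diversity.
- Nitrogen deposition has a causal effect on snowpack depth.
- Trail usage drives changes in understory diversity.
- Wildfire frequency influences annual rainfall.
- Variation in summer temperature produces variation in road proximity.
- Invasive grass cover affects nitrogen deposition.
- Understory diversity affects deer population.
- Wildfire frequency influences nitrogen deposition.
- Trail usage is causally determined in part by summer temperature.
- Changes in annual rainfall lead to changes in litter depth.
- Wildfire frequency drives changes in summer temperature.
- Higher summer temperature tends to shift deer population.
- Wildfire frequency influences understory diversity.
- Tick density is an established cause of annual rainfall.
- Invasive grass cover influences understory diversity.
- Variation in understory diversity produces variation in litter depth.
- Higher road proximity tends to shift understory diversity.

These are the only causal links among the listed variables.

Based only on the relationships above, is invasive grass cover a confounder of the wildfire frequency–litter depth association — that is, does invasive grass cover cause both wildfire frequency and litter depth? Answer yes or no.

Invasive grass cover has no stated causal path to wildfire frequency. A confounder must cause both variables, so invasive grass cover does not qualify.

no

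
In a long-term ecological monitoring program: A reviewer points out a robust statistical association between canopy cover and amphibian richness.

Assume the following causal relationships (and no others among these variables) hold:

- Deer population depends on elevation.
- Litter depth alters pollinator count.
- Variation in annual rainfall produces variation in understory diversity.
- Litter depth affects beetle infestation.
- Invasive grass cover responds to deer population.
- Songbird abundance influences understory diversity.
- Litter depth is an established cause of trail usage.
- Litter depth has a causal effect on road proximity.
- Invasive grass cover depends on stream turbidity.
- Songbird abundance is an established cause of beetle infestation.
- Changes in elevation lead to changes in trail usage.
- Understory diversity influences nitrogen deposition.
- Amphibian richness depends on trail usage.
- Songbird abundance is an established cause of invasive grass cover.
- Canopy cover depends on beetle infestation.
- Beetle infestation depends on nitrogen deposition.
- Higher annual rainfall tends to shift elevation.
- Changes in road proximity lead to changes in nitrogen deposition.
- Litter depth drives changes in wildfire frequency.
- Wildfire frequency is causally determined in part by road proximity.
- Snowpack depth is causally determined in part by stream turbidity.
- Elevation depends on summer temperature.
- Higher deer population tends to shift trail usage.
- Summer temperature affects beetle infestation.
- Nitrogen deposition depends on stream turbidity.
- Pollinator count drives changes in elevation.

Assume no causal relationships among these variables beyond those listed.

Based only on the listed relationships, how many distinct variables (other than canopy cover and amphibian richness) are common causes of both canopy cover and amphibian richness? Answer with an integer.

3

The common causes are: annual rainfall (to canopy cover via annual rainfall → understory diversity → nitrogen deposition → beetle infestation → canopy cover; to amphibian richness via annual rainfall → elevation → trail usage → amphibian richness); litter depth (to canopy cover via litter depth → beetle infestation → canopy cover; to amphibian richness via litter depth → trail usage → amphibian richness); summer temperature (to canopy cover via summer temperature → beetle infestation → canopy cover; to amphibian richness via summer temperature → elevation → trail usage → amphibian richness).
Every other variable lacks a causal path to at least one of canopy cover and amphibian richness.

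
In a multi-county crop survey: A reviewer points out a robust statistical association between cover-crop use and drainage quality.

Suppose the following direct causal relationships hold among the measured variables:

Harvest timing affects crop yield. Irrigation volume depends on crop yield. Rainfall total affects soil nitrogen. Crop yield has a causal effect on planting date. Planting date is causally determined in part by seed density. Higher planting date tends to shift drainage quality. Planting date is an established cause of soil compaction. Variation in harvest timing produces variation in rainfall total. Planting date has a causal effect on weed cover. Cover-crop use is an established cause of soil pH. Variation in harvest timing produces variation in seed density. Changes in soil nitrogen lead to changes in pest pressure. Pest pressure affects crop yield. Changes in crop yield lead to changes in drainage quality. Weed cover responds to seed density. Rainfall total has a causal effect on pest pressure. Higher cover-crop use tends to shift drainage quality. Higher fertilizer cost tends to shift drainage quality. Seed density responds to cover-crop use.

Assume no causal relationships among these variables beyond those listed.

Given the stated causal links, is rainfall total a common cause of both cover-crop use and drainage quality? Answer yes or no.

Rainfall total has no stated causal path to cover-crop use. A confounder must cause both variables, so rainfall total does not qualify.

no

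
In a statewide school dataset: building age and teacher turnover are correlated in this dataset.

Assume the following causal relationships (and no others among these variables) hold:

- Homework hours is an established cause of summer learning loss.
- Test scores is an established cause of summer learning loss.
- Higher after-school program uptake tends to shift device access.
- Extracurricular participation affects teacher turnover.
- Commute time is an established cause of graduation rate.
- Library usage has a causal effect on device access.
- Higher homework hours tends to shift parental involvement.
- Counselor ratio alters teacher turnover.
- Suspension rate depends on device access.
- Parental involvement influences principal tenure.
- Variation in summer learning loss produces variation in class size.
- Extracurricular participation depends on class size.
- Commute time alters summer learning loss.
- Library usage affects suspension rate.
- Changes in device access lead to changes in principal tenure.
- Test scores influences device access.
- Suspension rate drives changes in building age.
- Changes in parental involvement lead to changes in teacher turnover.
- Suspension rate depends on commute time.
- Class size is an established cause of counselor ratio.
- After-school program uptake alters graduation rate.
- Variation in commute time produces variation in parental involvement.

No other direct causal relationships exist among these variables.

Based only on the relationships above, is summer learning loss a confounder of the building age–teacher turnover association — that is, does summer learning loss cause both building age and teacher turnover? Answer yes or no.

no

Summer learning loss has no stated causal path to building age. A confounder must cause both variables, so summer learning loss does not qualify.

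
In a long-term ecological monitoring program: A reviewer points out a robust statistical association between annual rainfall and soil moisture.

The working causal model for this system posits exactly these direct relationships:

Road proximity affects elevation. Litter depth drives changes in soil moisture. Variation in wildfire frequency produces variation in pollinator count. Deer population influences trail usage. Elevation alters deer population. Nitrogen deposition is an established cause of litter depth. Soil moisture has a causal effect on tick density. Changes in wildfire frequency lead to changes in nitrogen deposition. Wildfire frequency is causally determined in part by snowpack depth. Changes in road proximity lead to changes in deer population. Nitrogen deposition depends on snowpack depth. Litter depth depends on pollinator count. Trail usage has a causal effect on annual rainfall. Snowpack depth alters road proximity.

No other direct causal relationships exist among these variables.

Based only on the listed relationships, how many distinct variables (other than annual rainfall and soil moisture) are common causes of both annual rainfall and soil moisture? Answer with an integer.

The common causes are: snowpack depth (to annual rainfall via snowpack depth → road proximity → deer population → trail usage → annual rainfall; to soil moisture via snowpack depth → nitrogen deposition → litter depth → soil moisture).
Every other variable lacks a causal path to at least one of annual rainfall and soil moisture.

1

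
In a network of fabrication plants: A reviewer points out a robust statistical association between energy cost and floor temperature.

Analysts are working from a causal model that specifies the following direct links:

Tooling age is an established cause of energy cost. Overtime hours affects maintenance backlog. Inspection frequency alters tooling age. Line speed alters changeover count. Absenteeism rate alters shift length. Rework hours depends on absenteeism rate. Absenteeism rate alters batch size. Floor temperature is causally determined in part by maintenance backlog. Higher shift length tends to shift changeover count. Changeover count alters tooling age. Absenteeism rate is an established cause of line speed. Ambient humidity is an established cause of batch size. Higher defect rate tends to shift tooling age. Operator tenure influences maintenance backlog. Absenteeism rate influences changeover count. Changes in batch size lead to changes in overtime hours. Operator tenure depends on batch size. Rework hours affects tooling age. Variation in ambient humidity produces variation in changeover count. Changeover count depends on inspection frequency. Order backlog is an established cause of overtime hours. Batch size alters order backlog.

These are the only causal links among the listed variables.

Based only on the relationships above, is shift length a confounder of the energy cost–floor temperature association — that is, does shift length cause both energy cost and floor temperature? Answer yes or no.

Shift length has no stated causal path to floor temperature. A confounder must cause both variables, so shift length does not qualify.

no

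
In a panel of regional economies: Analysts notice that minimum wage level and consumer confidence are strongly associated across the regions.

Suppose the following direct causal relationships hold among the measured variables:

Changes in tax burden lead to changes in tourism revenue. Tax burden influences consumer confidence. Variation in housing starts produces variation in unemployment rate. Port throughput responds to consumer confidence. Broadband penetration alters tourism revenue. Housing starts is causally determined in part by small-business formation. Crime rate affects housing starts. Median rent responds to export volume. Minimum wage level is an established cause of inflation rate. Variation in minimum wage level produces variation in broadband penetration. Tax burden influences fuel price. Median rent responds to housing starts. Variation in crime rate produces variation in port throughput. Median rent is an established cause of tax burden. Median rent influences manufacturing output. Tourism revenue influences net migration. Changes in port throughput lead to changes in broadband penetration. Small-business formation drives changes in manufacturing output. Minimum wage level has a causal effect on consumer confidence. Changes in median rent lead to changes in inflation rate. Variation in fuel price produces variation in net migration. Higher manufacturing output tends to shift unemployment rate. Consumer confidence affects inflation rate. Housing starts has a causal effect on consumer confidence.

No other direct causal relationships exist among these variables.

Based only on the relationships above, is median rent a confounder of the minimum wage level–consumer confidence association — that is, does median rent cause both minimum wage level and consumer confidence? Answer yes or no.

Median rent has no stated causal path to minimum wage level. A confounder must cause both variables, so median rent does not qualify.

no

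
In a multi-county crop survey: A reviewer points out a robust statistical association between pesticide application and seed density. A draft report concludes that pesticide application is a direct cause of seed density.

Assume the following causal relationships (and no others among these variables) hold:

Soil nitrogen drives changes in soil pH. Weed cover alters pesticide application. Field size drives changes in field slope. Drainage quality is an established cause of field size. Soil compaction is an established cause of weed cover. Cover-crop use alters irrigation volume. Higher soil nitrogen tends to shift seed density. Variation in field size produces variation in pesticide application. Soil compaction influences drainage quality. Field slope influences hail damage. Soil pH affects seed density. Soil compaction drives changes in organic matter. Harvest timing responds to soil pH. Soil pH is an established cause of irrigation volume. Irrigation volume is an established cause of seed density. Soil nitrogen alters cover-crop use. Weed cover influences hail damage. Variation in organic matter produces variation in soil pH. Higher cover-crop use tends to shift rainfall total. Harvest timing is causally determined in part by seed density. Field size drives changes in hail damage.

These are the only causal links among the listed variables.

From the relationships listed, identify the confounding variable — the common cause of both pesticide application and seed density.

Soil compaction has a causal path to pesticide application (soil compaction → weed cover → pesticide application) and a separate causal path to seed density (soil compaction → organic matter → soil pH → seed density), so it is a common cause of both.
No stated relationship gives pesticide application a causal route to seed density, so the correlation is explained by the shared upstream cause rather than a direct effect.

soil compaction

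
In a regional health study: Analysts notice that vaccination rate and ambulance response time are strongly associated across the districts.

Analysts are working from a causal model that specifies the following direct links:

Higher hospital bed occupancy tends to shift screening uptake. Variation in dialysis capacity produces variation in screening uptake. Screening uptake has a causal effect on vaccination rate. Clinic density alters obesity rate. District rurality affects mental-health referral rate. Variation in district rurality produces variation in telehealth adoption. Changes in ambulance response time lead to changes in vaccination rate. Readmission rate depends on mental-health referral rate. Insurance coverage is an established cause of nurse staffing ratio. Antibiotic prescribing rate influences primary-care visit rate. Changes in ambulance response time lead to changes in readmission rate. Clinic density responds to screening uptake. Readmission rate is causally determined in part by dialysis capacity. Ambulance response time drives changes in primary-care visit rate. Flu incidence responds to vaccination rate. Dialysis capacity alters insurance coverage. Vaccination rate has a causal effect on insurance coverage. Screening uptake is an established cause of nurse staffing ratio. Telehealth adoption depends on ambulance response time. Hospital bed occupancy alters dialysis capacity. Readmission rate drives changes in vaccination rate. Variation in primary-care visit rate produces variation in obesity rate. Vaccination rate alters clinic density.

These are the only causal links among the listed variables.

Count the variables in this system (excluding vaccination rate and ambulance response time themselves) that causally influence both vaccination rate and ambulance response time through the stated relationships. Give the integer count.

No listed variable has a causal path to both vaccination rate and ambulance response time, so there are no common causes.

0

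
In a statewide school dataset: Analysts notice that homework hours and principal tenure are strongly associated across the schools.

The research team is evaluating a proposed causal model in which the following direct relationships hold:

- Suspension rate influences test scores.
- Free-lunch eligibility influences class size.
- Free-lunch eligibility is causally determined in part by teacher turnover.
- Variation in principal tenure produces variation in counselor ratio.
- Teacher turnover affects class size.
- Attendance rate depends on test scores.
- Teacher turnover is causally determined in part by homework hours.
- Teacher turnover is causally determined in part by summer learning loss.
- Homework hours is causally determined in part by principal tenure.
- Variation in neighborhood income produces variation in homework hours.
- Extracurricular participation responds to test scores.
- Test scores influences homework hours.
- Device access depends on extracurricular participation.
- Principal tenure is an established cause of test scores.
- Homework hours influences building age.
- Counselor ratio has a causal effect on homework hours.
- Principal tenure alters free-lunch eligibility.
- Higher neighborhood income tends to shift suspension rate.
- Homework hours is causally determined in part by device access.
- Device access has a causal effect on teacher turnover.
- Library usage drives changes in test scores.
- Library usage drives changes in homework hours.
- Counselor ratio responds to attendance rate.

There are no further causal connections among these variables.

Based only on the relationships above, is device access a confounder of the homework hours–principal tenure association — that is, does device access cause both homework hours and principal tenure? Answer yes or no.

Device access has no stated causal path to principal tenure. A confounder must cause both variables, so device access does not qualify.

no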